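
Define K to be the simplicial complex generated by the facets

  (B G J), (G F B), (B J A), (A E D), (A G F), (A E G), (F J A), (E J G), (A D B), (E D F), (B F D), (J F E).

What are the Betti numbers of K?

b_0 = 1, b_1 = 0, b_2 = 0.

We work with the vertex ordering A < B < D < E < F < G < J. The simplices of K, each written with vertices in increasing order, are:

  0-simplices (7): A, B, D, E, F, G, J
  1-simplices (18): AB, AD, AE, AF, AG, AJ, BD, BF, BG, BJ, DE, DF, EF, EG, EJ, FG, FJ, GJ
  2-simplices (12): ABD, ABJ, ADE, AEG, AFG, AFJ, BDF, BFG, BGJ, DEF, EFJ, EGJ

Hence C_0 ≅ Z^7, C_1 ≅ Z^18, C_2 ≅ Z^12.

∂_1: C_1 → C_0 maps an edge to its endpoints' difference, ∂[p,q] = q − p.
This gives a 7×18 integer matrix of rank 6; reducing to Smith normal form yields diagonal entries (1,1,1,1,1,1).

Boundary ∂_2: C_2 → C_1 maps a triangle to the signed sum of its edges. For instance
  ∂AEG = EG − AG + AE,
  ∂ABJ = BJ − AJ + AB.
The resulting 18×12 matrix has rank 12, and its Smith normal form has invariant factors (1,1,1,1,1,1,1,1,1,1,1,2).

Reading off H_k = ker ∂_k / im ∂_{k+1}:

  H_0: rank C_0 − rank ∂_1 = 7 − 6 = 1, and the invariant factors of ∂_1 are all 1, so H_0 ≅ Z.
  H_1: rank ker ∂_1 − rank ∂_2 = (18 − 6) − 12 = 0, and ∂_2 has invariant factor 2 > 1, so H_1 ≅ Z/2.
  H_2: rank ker ∂_2 − rank ∂_3 = (12 − 12) − 0 = 0, and there is no ∂_3, so H_2 ≅ 0.

Hence the Betti numbers are b_0 = 1, b_1 = 0, b_2 = 0.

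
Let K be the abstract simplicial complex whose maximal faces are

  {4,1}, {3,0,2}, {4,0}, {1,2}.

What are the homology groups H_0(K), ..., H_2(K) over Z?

Fix the vertex order 0 < 1 < 2 < 3 < 4 and write every simplex with vertices in increasing order. Then dim K = 2 and the simplices of K are:

  0-simplices (5): [0], [1], [2], [3], [4]
  1-simplices (6): [0,2], [0,3], [0,4], [1,2], [1,4], [2,3]
  2-simplices (1): [0,2,3]

Hence C_0 ≅ Z^5, C_1 ≅ Z^6, C_2 ≅ Z^1.

Boundary ∂_1: C_1 → C_0 maps an edge to its endpoints' difference, ∂[p,q] = q − p.
The 5×6 boundary matrix has rank 4 and Smith normal form diag(1,1,1,1).

The boundary map ∂_2: C_2 → C_1 acts by ∂[p,q,r] = [q,r] − [p,r] + [p,q]. For instance
  ∂[0,2,3] = [2,3] − [0,3] + [0,2].
The resulting 6×1 matrix has rank 1, and its Smith normal form has invariant factors (1).

From H_k ≅ ker(∂_k) / im(∂_{k+1}) we obtain:

  H_0: rank C_0 − rank ∂_1 = 5 − 4 = 1, and the invariant factors of ∂_1 are all 1, so H_0 ≅ Z.
  H_1: rank ker ∂_1 − rank ∂_2 = (6 − 4) − 1 = 1, and the invariant factors of ∂_2 are all 1, so H_1 ≅ Z.
  H_2: rank ker ∂_2 − rank ∂_3 = (1 − 1) − 0 = 0, and there is no ∂_3, so H_2 ≅ 0.

H_0 ≅ Z,  H_1 ≅ Z,  H_2 = 0.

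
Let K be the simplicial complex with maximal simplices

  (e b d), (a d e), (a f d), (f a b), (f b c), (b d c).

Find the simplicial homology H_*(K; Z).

Fix the vertex order a < b < c < d < e < f and write every simplex with vertices in increasing order. Then dim K = 2 and the simplices of K are:

  0-simplices (6): a, b, c, d, e, f
  1-simplices (12): ab, ad, ae, af, bc, bd, be, bf, cd, cf, de, df
  2-simplices (6): abf, ade, adf, bcd, bcf, bde

so the chain groups are C_0 ≅ Z^6, C_1 ≅ Z^12, C_2 ≅ Z^6.

∂_1: C_1 → C_0 maps an edge to its endpoints' difference, ∂[p,q] = q − p.
The 6×12 boundary matrix has rank 5 and Smith normal form diag(1,1,1,1,1).

Boundary ∂_2: C_2 → C_1 maps a triangle to the signed sum of its edges. For instance
  ∂ade = de − ae + ad,
  ∂bcd = cd − bd + bc.
The resulting 12×6 matrix has rank 6, and its Smith normal form has invariant factors (1,1,1,1,1,1).

Now H_k = ker ∂_k / im ∂_{k+1}, so:

  H_0: rank C_0 − rank ∂_1 = 6 − 5 = 1, and the invariant factors of ∂_1 are all 1, so H_0 = Z.
  H_1: rank ker ∂_1 − rank ∂_2 = (12 − 5) − 6 = 1, and the invariant factors of ∂_2 are all 1, so H_1 = Z.
  H_2: rank ker ∂_2 − rank ∂_3 = (6 − 6) − 0 = 0, and there is no ∂_3, so H_2 = 0.

(K is a triangulation of the cylinder S^1 x I.)

H_0 ≅ Z,  H_1 ≅ Z,  H_2 = 0.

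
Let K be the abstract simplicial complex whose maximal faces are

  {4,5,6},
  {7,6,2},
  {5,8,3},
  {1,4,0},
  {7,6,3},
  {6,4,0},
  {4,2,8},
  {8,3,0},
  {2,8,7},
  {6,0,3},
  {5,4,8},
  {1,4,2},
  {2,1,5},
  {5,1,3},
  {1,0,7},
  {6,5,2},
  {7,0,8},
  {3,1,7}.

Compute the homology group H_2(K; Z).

Take the total order 0 < 1 < 2 < 3 < 4 < 5 < 6 < 7 < 8 on the vertex set. Then K (dimension 2) consists of the simplices:

  0-simplices (9): [0], [1], [2], [3], [4], [5], [6], [7], [8]
  1-simplices (27): (27 of them)
  2-simplices (18): [0,1,4], [0,1,7], [0,3,6], [0,3,8], [0,4,6], [0,7,8], [1,2,4], [1,2,5], [1,3,5], [1,3,7], [2,4,8], [2,5,6], [2,6,7], [2,7,8], [3,5,8], [3,6,7], [4,5,6], [4,5,8]

giving chain groups C_0 ≅ Z^9, C_1 ≅ Z^27, C_2 ≅ Z^18.

The boundary map ∂_1: C_1 → C_0 maps an edge to its endpoints' difference, ∂[p,q] = q − p.
The resulting 9×27 matrix has rank 8, and its Smith normal form has invariant factors (1,1,1,1,1,1,1,1).

Boundary ∂_2: C_2 → C_1 maps a triangle to the signed sum of its edges. For instance
  ∂[0,1,7] = [1,7] − [0,7] + [0,1],
  ∂[0,3,8] = [3,8] − [0,8] + [0,3].
The 27×18 boundary matrix has rank 18 and Smith normal form diag(1,1,1,1,1,1,1,1,1,1,1,1,1,1,1,1,1,2).

Computing H_k = (kernel of ∂_k) / (image of ∂_{k+1}):

  H_2: rank ker ∂_2 − rank ∂_3 = (18 − 18) − 0 = 0, and there is no ∂_3, so H_2 ≅ 0.

H_2 = 0.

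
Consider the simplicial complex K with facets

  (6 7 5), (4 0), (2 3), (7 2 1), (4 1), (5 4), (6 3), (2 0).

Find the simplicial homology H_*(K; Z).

H_0 = Z,  H_1 = Z^3,  H_2 = 0.

Fix the vertex order 0 < 1 < 2 < 3 < 4 < 5 < 6 < 7 and write every simplex with vertices in increasing order. Then dim K = 2 and the simplices of K are:

  0-simplices (8): [0], [1], [2], [3], [4], [5], [6], [7]
  1-simplices (12): [0,2], [0,4], [1,2], [1,4], [1,7], [2,3], [2,7], [3,6], [4,5], [5,6], [5,7], [6,7]
  2-simplices (2): [1,2,7], [5,6,7]

so the chain groups are C_0 ≅ Z^8, C_1 ≅ Z^12, C_2 ≅ Z^2.

The boundary map ∂_1: C_1 → C_0 is given by ∂[p,q] = [q] − [p].
This gives a 8×12 integer matrix of rank 7; reducing to Smith normal form yields diagonal entries (1,1,1,1,1,1,1).

∂_2: C_2 → C_1 sends each 2-simplex [p,q,r] to [q,r] − [p,r] + [p,q]. For instance
  ∂[1,2,7] = [2,7] − [1,7] + [1,2],
  ∂[5,6,7] = [6,7] − [5,7] + [5,6].
The resulting 12×2 matrix has rank 2, and its Smith normal form has invariant factors (1,1).

Computing H_k = (kernel of ∂_k) / (image of ∂_{k+1}):

  H_0: rank C_0 − rank ∂_1 = 8 − 7 = 1, and the invariant factors of ∂_1 are all 1, so H_0 = Z.
  H_1: rank ker ∂_1 − rank ∂_2 = (12 − 7) − 2 = 3, and the invariant factors of ∂_2 are all 1, so H_1 = Z^3.
  H_2: rank ker ∂_2 − rank ∂_3 = (2 − 2) − 0 = 0, and there is no ∂_3, so H_2 = 0.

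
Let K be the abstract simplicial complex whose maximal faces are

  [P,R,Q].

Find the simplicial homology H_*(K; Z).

Fix the vertex order P < Q < R and write every simplex with vertices in increasing order. Then dim K = 2 and the simplices of K are:

  0-simplices (3): P, Q, R
  1-simplices (3): PQ, PR, QR
  2-simplices (1): PQR

Hence C_0 ≅ Z^3, C_1 ≅ Z^3, C_2 ≅ Z^1.

Boundary ∂_1: C_1 → C_0 maps an edge to its endpoints' difference, ∂[p,q] = q − p.
The resulting 3×3 matrix has rank 2, and its Smith normal form has invariant factors (1,1).

The boundary map ∂_2: C_2 → C_1 maps a triangle to the signed sum of its edges. For instance
  ∂PQR = QR − PR + PQ.
The 3×1 boundary matrix has rank 1 and Smith normal form diag(1).

Reading off H_k = ker ∂_k / im ∂_{k+1}:

  H_0: rank C_0 − rank ∂_1 = 3 − 2 = 1, and the invariant factors of ∂_1 are all 1, so H_0 ≅ Z.
  H_1: rank ker ∂_1 − rank ∂_2 = (3 − 2) − 1 = 0, and the invariant factors of ∂_2 are all 1, so H_1 ≅ 0.
  H_2: rank ker ∂_2 − rank ∂_3 = (1 − 1) − 0 = 0, and there is no ∂_3, so H_2 ≅ 0.

As a check, the Euler characteristic is 3 − 3 + 1 = 1, which agrees with 1 − 0 + 0 = 1.

H_0 = Z,  H_1 = 0,  H_2 = 0.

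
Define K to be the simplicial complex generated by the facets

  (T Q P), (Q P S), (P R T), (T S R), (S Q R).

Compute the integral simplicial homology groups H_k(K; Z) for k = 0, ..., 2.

H_0 = Z,  H_1 = Z,  H_2 = 0.

Take the total order P < Q < R < S < T on the vertex set. Then K (dimension 2) consists of the simplices:

  0-simplices (5): P, Q, R, S, T
  1-simplices (10): PQ, PR, PS, PT, QR, QS, QT, RS, RT, ST
  2-simplices (5): PQS, PQT, PRT, QRS, RST

Hence C_0 ≅ Z^5, C_1 ≅ Z^10, C_2 ≅ Z^5.

∂_1: C_1 → C_0 maps an edge to its endpoints' difference, ∂[p,q] = q − p. For instance
  ∂QS = S − Q.
This gives a 5×10 integer matrix of rank 4; reducing to Smith normal form yields diagonal entries (1,1,1,1).

The boundary map ∂_2: C_2 → C_1 maps a triangle to the signed sum of its edges. For instance
  ∂QRS = RS − QS + QR,
  ∂PRT = RT − PT + PR.
As a 10×5 matrix over Z this has rank 5, with invariant factors (1,1,1,1,1).

Computing H_k = (kernel of ∂_k) / (image of ∂_{k+1}):

  H_0: rank C_0 − rank ∂_1 = 5 − 4 = 1, and the invariant factors of ∂_1 are all 1, so H_0 = Z.
  H_1: rank ker ∂_1 − rank ∂_2 = (10 − 4) − 5 = 1, and the invariant factors of ∂_2 are all 1, so H_1 = Z.
  H_2: rank ker ∂_2 − rank ∂_3 = (5 − 5) − 0 = 0, and there is no ∂_3, so H_2 = 0.

As a check, the Euler characteristic is 5 − 10 + 5 = 0, which agrees with 1 − 1 + 0 = 0.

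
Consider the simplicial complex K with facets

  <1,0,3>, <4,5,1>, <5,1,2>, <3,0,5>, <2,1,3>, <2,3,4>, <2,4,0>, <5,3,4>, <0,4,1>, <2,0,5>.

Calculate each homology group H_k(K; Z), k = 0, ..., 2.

Order the vertices as 0 < 1 < 2 < 3 < 4 < 5. Listing each simplex with vertices in this order, K has dimension 2 with simplices:

  0-simplices (6): [0], [1], [2], [3], [4], [5]
  1-simplices (15): [0,1], [0,2], [0,3], [0,4], [0,5], [1,2], [1,3], [1,4], [1,5], [2,3], [2,4], [2,5], [3,4], [3,5], [4,5]
  2-simplices (10): [0,1,3], [0,1,4], [0,2,4], [0,2,5], [0,3,5], [1,2,3], [1,2,5], [1,4,5], [2,3,4], [3,4,5]

giving chain groups C_0 ≅ Z^6, C_1 ≅ Z^15, C_2 ≅ Z^10.

∂_1: C_1 → C_0 sends each edge [p,q] (with p < q) to q − p.
The resulting 6×15 matrix has rank 5, and its Smith normal form has invariant factors (1,1,1,1,1).

The boundary map ∂_2: C_2 → C_1 acts by ∂[p,q,r] = [q,r] − [p,r] + [p,q]. For instance
  ∂[1,4,5] = [4,5] − [1,5] + [1,4],
  ∂[1,2,3] = [2,3] − [1,3] + [1,2].
The resulting 15×10 matrix has rank 10, and its Smith normal form has invariant factors (1,1,1,1,1,1,1,1,1,2).

Reading off H_k = ker ∂_k / im ∂_{k+1}:

  H_0: rank C_0 − rank ∂_1 = 6 − 5 = 1, and the invariant factors of ∂_1 are all 1, so H_0 ≅ Z.
  H_1: rank ker ∂_1 − rank ∂_2 = (15 − 5) − 10 = 0, and ∂_2 has invariant factor 2 > 1, so H_1 ≅ Z/2Z.
  H_2: rank ker ∂_2 − rank ∂_3 = (10 − 10) − 0 = 0, and there is no ∂_3, so H_2 ≅ 0.

H_0 ≅ Z,  H_1 ≅ Z/2Z,  H_2 = 0.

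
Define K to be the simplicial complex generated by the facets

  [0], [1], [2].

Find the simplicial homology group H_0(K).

H_0 = Z^3.

K has 3 vertices.
rank ∂_0 = 0, rank ∂_1 = 0 ⇒ b_0 = 3 − 0 − 0 = 3. So H_0 ≅ Z^3.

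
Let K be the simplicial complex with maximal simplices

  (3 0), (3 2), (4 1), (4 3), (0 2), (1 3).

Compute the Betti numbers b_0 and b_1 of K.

b_0 = 1, b_1 = 2.

K has 5 vertices, 6 edges.
rank ∂_0 = 0, rank ∂_1 = 4 ⇒ b_0 = 5 − 0 − 4 = 1; all invariant factors of ∂_1 are 1 so no torsion. So H_0 ≅ Z.
rank ∂_1 = 4, rank ∂_2 = 0 ⇒ b_1 = 6 − 4 − 0 = 2. So H_1 ≅ Z^2.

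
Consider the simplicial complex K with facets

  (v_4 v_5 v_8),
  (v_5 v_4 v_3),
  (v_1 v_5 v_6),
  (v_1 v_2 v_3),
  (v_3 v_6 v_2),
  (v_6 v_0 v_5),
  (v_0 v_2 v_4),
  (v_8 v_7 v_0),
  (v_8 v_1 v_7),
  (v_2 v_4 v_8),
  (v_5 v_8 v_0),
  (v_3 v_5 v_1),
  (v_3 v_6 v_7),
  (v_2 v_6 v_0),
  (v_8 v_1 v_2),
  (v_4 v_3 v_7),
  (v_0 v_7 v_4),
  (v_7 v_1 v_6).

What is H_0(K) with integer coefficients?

H_0 ≅ Z.

Order the vertices as v_0 < v_1 < v_2 < v_3 < v_4 < v_5 < v_6 < v_7 < v_8. Listing each simplex with vertices in this order, K has dimension 2 with simplices:

  0-simplices (9): [v_0], [v_1], [v_2], [v_3], [v_4], [v_5], [v_6], [v_7], [v_8]
  1-simplices (27): (27 of them)
  2-simplices (18): (18 of them)

so the chain groups are C_0 ≅ Z^9, C_1 ≅ Z^27, C_2 ≅ Z^18.

The boundary map ∂_1: C_1 → C_0 is given by ∂[p,q] = [q] − [p].
The 9×27 boundary matrix has rank 8 and Smith normal form diag(1,1,1,1,1,1,1,1).

The boundary map ∂_2: C_2 → C_1 sends each 2-simplex [p,q,r] to [q,r] − [p,r] + [p,q]. For instance
  ∂[v_3,v_4,v_5] = [v_4,v_5] − [v_3,v_5] + [v_3,v_4],
  ∂[v_1,v_5,v_6] = [v_5,v_6] − [v_1,v_6] + [v_1,v_5].
The 27×18 boundary matrix has rank 18 and Smith normal form diag(1,1,1,1,1,1,1,1,1,1,1,1,1,1,1,1,1,2).

Reading off H_k = ker ∂_k / im ∂_{k+1}:

  H_0: rank C_0 − rank ∂_1 = 9 − 8 = 1, and the invariant factors of ∂_1 are all 1, so H_0 ≅ Z.

(K is a triangulation of the Klein bottle.)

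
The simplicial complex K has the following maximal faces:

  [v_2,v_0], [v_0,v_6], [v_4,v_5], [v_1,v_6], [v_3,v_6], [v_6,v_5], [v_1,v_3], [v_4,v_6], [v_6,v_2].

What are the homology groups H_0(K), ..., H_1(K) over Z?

K has 7 vertices, 9 edges.
rank ∂_0 = 0, rank ∂_1 = 6 ⇒ b_0 = 7 − 0 − 6 = 1; all invariant factors of ∂_1 are 1 so no torsion. So H_0 = Z.
rank ∂_1 = 6, rank ∂_2 = 0 ⇒ b_1 = 9 − 6 − 0 = 3. So H_1 = Z^3.

H_0 = Z,  H_1 = Z^3.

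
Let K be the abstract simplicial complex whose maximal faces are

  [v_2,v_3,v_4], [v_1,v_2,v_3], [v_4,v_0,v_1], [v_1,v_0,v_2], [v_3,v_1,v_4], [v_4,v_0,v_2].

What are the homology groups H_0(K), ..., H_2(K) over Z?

H_0 = Z,  H_1 = 0,  H_2 = Z.

Order the vertices as v_0 < v_1 < v_2 < v_3 < v_4. Listing each simplex with vertices in this order, K has dimension 2 with simplices:

  0-simplices (5): [v_0], [v_1], [v_2], [v_3], [v_4]
  1-simplices (9): [v_0,v_1], [v_0,v_2], [v_0,v_4], [v_1,v_2], [v_1,v_3], [v_1,v_4], [v_2,v_3], [v_2,v_4], [v_3,v_4]
  2-simplices (6): [v_0,v_1,v_2], [v_0,v_1,v_4], [v_0,v_2,v_4], [v_1,v_2,v_3], [v_1,v_3,v_4], [v_2,v_3,v_4]

so the chain groups are C_0 ≅ Z^5, C_1 ≅ Z^9, C_2 ≅ Z^6.

Boundary ∂_1: C_1 → C_0 maps an edge to its endpoints' difference, ∂[p,q] = q − p. For instance
  ∂[v_2,v_4] = [v_4] − [v_2].
This gives a 5×9 integer matrix of rank 4; reducing to Smith normal form yields diagonal entries (1,1,1,1).

Boundary ∂_2: C_2 → C_1 maps a triangle to the signed sum of its edges. For instance
  ∂[v_0,v_1,v_4] = [v_1,v_4] − [v_0,v_4] + [v_0,v_1],
  ∂[v_1,v_2,v_3] = [v_2,v_3] − [v_1,v_3] + [v_1,v_2].
The 9×6 boundary matrix has rank 5 and Smith normal form diag(1,1,1,1,1).

From H_k ≅ ker(∂_k) / im(∂_{k+1}) we obtain:

  H_0: rank C_0 − rank ∂_1 = 5 − 4 = 1, and the invariant factors of ∂_1 are all 1, so H_0 ≅ Z.
  H_1: rank ker ∂_1 − rank ∂_2 = (9 − 4) − 5 = 0, and the invariant factors of ∂_2 are all 1, so H_1 ≅ 0.
  H_2: rank ker ∂_2 − rank ∂_3 = (6 − 5) − 0 = 1, and there is no ∂_3, so H_2 ≅ Z.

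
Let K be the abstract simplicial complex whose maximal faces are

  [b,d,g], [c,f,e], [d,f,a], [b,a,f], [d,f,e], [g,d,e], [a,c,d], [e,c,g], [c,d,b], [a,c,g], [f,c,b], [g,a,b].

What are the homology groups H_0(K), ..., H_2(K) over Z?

Order the vertices as a < b < c < d < e < f < g. Listing each simplex with vertices in this order, K has dimension 2 with simplices:

  0-simplices (7): a, b, c, d, e, f, g
  1-simplices (18): ab, ac, ad, af, ag, bc, bd, bf, bg, cd, ce, cf, cg, de, df, dg, ef, eg
  2-simplices (12): abf, abg, acd, acg, adf, bcd, bcf, bdg, cef, ceg, def, deg

so the chain groups are C_0 ≅ Z^7, C_1 ≅ Z^18, C_2 ≅ Z^12.

∂_1: C_1 → C_0 sends each edge [p,q] (with p < q) to q − p.
The 7×18 boundary matrix has rank 6 and Smith normal form diag(1,1,1,1,1,1).

Boundary ∂_2: C_2 → C_1 acts by ∂[p,q,r] = [q,r] − [p,r] + [p,q]. For instance
  ∂acd = cd − ad + ac,
  ∂ceg = eg − cg + ce.
As a 18×12 matrix over Z this has rank 12, with invariant factors (1,1,1,1,1,1,1,1,1,1,1,2).

Computing H_k = (kernel of ∂_k) / (image of ∂_{k+1}):

  H_0: rank C_0 − rank ∂_1 = 7 − 6 = 1, and the invariant factors of ∂_1 are all 1, so H_0 = Z.
  H_1: rank ker ∂_1 − rank ∂_2 = (18 − 6) − 12 = 0, and ∂_2 has invariant factor 2 > 1, so H_1 = Z_2.
  H_2: rank ker ∂_2 − rank ∂_3 = (12 − 12) − 0 = 0, and there is no ∂_3, so H_2 = 0.

As a check, the Euler characteristic is 7 − 18 + 12 = 1, which agrees with 1 − 0 + 0 = 1.
(K is a triangulation of the real projective plane RP^2.)

H_0 ≅ Z,  H_1 ≅ Z_2,  H_2 = 0.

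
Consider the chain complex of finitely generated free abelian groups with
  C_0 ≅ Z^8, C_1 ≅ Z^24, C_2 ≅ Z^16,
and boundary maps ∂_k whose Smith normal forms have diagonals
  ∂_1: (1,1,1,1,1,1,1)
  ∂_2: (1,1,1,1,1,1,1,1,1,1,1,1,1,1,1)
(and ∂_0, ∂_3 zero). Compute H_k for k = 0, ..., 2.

H_0 = Z,  H_1 = Z^2,  H_2 = Z.

H_0: b_0 = 8 − 0 − 7 = 1; torsion from ∂_1 factors > 1: none. So H_0 = Z.
H_1: b_1 = 24 − 7 − 15 = 2; torsion from ∂_2 factors > 1: none. So H_1 = Z^2.
H_2: b_2 = 16 − 15 − 0 = 1; torsion from ∂_3 factors > 1: none. So H_2 = Z.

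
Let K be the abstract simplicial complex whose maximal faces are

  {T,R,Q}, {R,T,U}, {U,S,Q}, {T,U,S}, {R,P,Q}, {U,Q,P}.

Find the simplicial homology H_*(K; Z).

Take the total order P < Q < R < S < T < U on the vertex set. Then K (dimension 2) consists of the simplices:

  0-simplices (6): P, Q, R, S, T, U
  1-simplices (12): PQ, PR, PU, QR, QS, QT, QU, RT, RU, ST, SU, TU
  2-simplices (6): PQR, PQU, QRT, QSU, RTU, STU

so the chain groups are C_0 ≅ Z^6, C_1 ≅ Z^12, C_2 ≅ Z^6.

The boundary map ∂_1: C_1 → C_0 maps an edge to its endpoints' difference, ∂[p,q] = q − p. For instance
  ∂QR = R − Q.
This gives a 6×12 integer matrix of rank 5; reducing to Smith normal form yields diagonal entries (1,1,1,1,1).

∂_2: C_2 → C_1 maps a triangle to the signed sum of its edges. For instance
  ∂RTU = TU − RU + RT,
  ∂QSU = SU − QU + QS.
The resulting 12×6 matrix has rank 6, and its Smith normal form has invariant factors (1,1,1,1,1,1).

Now H_k = ker ∂_k / im ∂_{k+1}, so:

  H_0: rank C_0 − rank ∂_1 = 6 − 5 = 1, and the invariant factors of ∂_1 are all 1, so H_0 = Z.
  H_1: rank ker ∂_1 − rank ∂_2 = (12 − 5) − 6 = 1, and the invariant factors of ∂_2 are all 1, so H_1 = Z.
  H_2: rank ker ∂_2 − rank ∂_3 = (6 − 6) − 0 = 0, and there is no ∂_3, so H_2 = 0.

As a check, the Euler characteristic is 6 − 12 + 6 = 0, which agrees with 1 − 1 + 0 = 0.
(K is a triangulation of the cylinder S^1 x I.)

H_0 = Z,  H_1 = Z,  H_2 = 0.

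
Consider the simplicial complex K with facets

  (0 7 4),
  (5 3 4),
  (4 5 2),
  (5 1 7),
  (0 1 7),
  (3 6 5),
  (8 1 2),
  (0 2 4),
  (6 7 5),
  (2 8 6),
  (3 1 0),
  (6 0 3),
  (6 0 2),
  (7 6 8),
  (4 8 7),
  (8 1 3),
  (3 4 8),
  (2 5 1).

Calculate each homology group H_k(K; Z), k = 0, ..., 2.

H_0 ≅ Z,  H_1 ≅ Z^2,  H_2 ≅ Z.

Take the total order 0 < 1 < 2 < 3 < 4 < 5 < 6 < 7 < 8 on the vertex set. Then K (dimension 2) consists of the simplices:

  0-simplices (9): [0], [1], [2], [3], [4], [5], [6], [7], [8]
  1-simplices (27): (27 of them)
  2-simplices (18): [0,1,3], [0,1,7], [0,2,4], [0,2,6], [0,3,6], [0,4,7], [1,2,5], [1,2,8], [1,3,8], [1,5,7], [2,4,5], [2,6,8], [3,4,5], [3,4,8], [3,5,6], [4,7,8], [5,6,7], [6,7,8]

Hence C_0 ≅ Z^9, C_1 ≅ Z^27, C_2 ≅ Z^18.

The boundary map ∂_1: C_1 → C_0 sends each edge [p,q] (with p < q) to q − p. For instance
  ∂[4,5] = [5] − [4].
The 9×27 boundary matrix has rank 8 and Smith normal form diag(1,1,1,1,1,1,1,1).

The boundary map ∂_2: C_2 → C_1 acts by ∂[p,q,r] = [q,r] − [p,r] + [p,q]. For instance
  ∂[2,4,5] = [4,5] − [2,5] + [2,4],
  ∂[1,2,5] = [2,5] − [1,5] + [1,2].
This gives a 27×18 integer matrix of rank 17; reducing to Smith normal form yields diagonal entries (1,1,1,1,1,1,1,1,1,1,1,1,1,1,1,1,1).

Now H_k = ker ∂_k / im ∂_{k+1}, so:

  H_0: rank C_0 − rank ∂_1 = 9 − 8 = 1, and the invariant factors of ∂_1 are all 1, so H_0 ≅ Z.
  H_1: rank ker ∂_1 − rank ∂_2 = (27 − 8) − 17 = 2, and the invariant factors of ∂_2 are all 1, so H_1 ≅ Z^2.
  H_2: rank ker ∂_2 − rank ∂_3 = (18 − 17) − 0 = 1, and there is no ∂_3, so H_2 ≅ Z.

As a check, the Euler characteristic is 9 − 27 + 18 = 0, which agrees with 1 − 2 + 1 = 0.
(K is a triangulation of the torus T^2.)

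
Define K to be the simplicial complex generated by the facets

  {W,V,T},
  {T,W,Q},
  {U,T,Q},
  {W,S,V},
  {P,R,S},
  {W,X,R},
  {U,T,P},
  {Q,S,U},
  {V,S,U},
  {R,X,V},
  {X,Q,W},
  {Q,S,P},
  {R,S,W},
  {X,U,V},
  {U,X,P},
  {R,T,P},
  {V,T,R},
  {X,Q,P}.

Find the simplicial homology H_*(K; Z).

H_0 = Z,  H_1 = Z × Z/2,  H_2 = 0.

Fix the vertex order P < Q < R < S < T < U < V < W < X and write every simplex with vertices in increasing order. Then dim K = 2 and the simplices of K are:

  0-simplices (9): P, Q, R, S, T, U, V, W, X
  1-simplices (27): PQ, PR, PS, PT, PU, PX, QS, QT, QU, QW, QX, RS, RT, RV, RW, RX, SU, SV, SW, TU, TV, TW, UV, UX, VW, VX, WX
  2-simplices (18): PQS, PQX, PRS, PRT, PTU, PUX, QSU, QTU, QTW, QWX, RSW, RTV, RVX, RWX, SUV, SVW, TVW, UVX

giving chain groups C_0 ≅ Z^9, C_1 ≅ Z^27, C_2 ≅ Z^18.

The boundary map ∂_1: C_1 → C_0 sends each edge [p,q] (with p < q) to q − p.
This gives a 9×27 integer matrix of rank 8; reducing to Smith normal form yields diagonal entries (1,1,1,1,1,1,1,1).

∂_2: C_2 → C_1 acts by ∂[p,q,r] = [q,r] − [p,r] + [p,q]. For instance
  ∂TVW = VW − TW + TV,
  ∂QTW = TW − QW + QT.
As a 27×18 matrix over Z this has rank 18, with invariant factors (1,1,1,1,1,1,1,1,1,1,1,1,1,1,1,1,1,2).

Reading off H_k = ker ∂_k / im ∂_{k+1}:

  H_0: rank C_0 − rank ∂_1 = 9 − 8 = 1, and the invariant factors of ∂_1 are all 1, so H_0 = Z.
  H_1: rank ker ∂_1 − rank ∂_2 = (27 − 8) − 18 = 1, and ∂_2 has invariant factor 2 > 1, so H_1 = Z × Z/2.
  H_2: rank ker ∂_2 − rank ∂_3 = (18 − 18) − 0 = 0, and there is no ∂_3, so H_2 = 0.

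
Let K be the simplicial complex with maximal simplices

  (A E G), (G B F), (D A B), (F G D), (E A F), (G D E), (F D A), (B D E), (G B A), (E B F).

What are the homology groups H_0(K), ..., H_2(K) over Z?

K has 6 vertices, 15 edges, 10 triangles.
rank ∂_0 = 0, rank ∂_1 = 5 ⇒ b_0 = 6 − 0 − 5 = 1; all invariant factors of ∂_1 are 1 so no torsion. So H_0 ≅ Z.
rank ∂_1 = 5, rank ∂_2 = 10 ⇒ b_1 = 15 − 5 − 10 = 0; ∂_2 has invariant factor(s) [2] giving torsion. So H_1 ≅ Z_2.
rank ∂_2 = 10, rank ∂_3 = 0 ⇒ b_2 = 10 − 10 − 0 = 0. So H_2 ≅ 0.

H_0 ≅ Z,  H_1 ≅ Z_2,  H_2 = 0.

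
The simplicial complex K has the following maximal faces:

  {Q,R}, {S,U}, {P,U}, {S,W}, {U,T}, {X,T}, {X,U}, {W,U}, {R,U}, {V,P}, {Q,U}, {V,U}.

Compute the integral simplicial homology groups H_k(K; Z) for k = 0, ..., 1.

We work with the vertex ordering P < Q < R < S < T < U < V < W < X. The simplices of K, each written with vertices in increasing order, are:

  0-simplices (9): P, Q, R, S, T, U, V, W, X
  1-simplices (12): PU, PV, QR, QU, RU, SU, SW, TU, TX, UV, UW, UX

so the chain groups are C_0 ≅ Z^9, C_1 ≅ Z^12.

The boundary map ∂_1: C_1 → C_0 sends each edge [p,q] (with p < q) to q − p.
The resulting 9×12 matrix has rank 8, and its Smith normal form has invariant factors (1,1,1,1,1,1,1,1).

From H_k ≅ ker(∂_k) / im(∂_{k+1}) we obtain:

  H_0: rank C_0 − rank ∂_1 = 9 − 8 = 1, and the invariant factors of ∂_1 are all 1, so H_0 = Z.
  H_1: rank ker ∂_1 − rank ∂_2 = (12 − 8) − 0 = 4, and there is no ∂_2, so H_1 = Z^4.

H_0 = Z,  H_1 = Z^4.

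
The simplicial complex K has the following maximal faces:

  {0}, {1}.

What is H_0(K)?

H_0 = Z^2.

We work with the vertex ordering 0 < 1. The simplices of K, each written with vertices in increasing order, are:

  0-simplices (2): [0], [1]

Hence C_0 ≅ Z^2.

Now H_k = ker ∂_k / im ∂_{k+1}, so:

  H_0: rank C_0 − rank ∂_1 = 2 − 0 = 2, and there is no ∂_1, so H_0 ≅ Z^2.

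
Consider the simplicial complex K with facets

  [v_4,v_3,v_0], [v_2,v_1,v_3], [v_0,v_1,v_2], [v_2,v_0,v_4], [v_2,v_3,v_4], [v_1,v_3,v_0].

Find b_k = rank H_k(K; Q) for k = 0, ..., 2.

b_0 = 1, b_1 = 0, b_2 = 1.

Order the vertices as v_0 < v_1 < v_2 < v_3 < v_4. Listing each simplex with vertices in this order, K has dimension 2 with simplices:

  0-simplices (5): [v_0], [v_1], [v_2], [v_3], [v_4]
  1-simplices (9): [v_0,v_1], [v_0,v_2], [v_0,v_3], [v_0,v_4], [v_1,v_2], [v_1,v_3], [v_2,v_3], [v_2,v_4], [v_3,v_4]
  2-simplices (6): [v_0,v_1,v_2], [v_0,v_1,v_3], [v_0,v_2,v_4], [v_0,v_3,v_4], [v_1,v_2,v_3], [v_2,v_3,v_4]

Hence C_0 ≅ Z^5, C_1 ≅ Z^9, C_2 ≅ Z^6.

Boundary ∂_1: C_1 → C_0 is given by ∂[p,q] = [q] − [p]. For instance
  ∂[v_0,v_4] = [v_4] − [v_0].
The 5×9 boundary matrix has rank 4 and Smith normal form diag(1,1,1,1).

∂_2: C_2 → C_1 sends each 2-simplex [p,q,r] to [q,r] − [p,r] + [p,q]. For instance
  ∂[v_1,v_2,v_3] = [v_2,v_3] − [v_1,v_3] + [v_1,v_2],
  ∂[v_0,v_1,v_3] = [v_1,v_3] − [v_0,v_3] + [v_0,v_1].
The 9×6 boundary matrix has rank 5 and Smith normal form diag(1,1,1,1,1).

Now H_k = ker ∂_k / im ∂_{k+1}, so:

  H_0: rank C_0 − rank ∂_1 = 5 − 4 = 1, and the invariant factors of ∂_1 are all 1, so H_0 ≅ Z.
  H_1: rank ker ∂_1 − rank ∂_2 = (9 − 4) − 5 = 0, and the invariant factors of ∂_2 are all 1, so H_1 ≅ 0.
  H_2: rank ker ∂_2 − rank ∂_3 = (6 − 5) − 0 = 1, and there is no ∂_3, so H_2 ≅ Z.

As a check, the Euler characteristic is 5 − 9 + 6 = 2, which agrees with 1 − 0 + 1 = 2.
(K is a triangulation of the 2-sphere S^2.)

Hence the Betti numbers are b_0 = 1, b_1 = 0, b_2 = 1.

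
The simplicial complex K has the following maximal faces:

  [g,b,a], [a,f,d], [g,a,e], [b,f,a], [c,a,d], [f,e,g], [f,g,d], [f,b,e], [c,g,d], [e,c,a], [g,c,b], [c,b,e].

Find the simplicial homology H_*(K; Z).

H_0 = Z,  H_1 = Z/2,  H_2 = 0.

Order the vertices as a < b < c < d < e < f < g. Listing each simplex with vertices in this order, K has dimension 2 with simplices:

  0-simplices (7): a, b, c, d, e, f, g
  1-simplices (18): ab, ac, ad, ae, af, ag, bc, be, bf, bg, cd, ce, cg, df, dg, ef, eg, fg
  2-simplices (12): abf, abg, acd, ace, adf, aeg, bce, bcg, bef, cdg, dfg, efg

Hence C_0 ≅ Z^7, C_1 ≅ Z^18, C_2 ≅ Z^12.

∂_1: C_1 → C_0 sends each edge [p,q] (with p < q) to q − p. For instance
  ∂df = f − d.
This gives a 7×18 integer matrix of rank 6; reducing to Smith normal form yields diagonal entries (1,1,1,1,1,1).

The boundary map ∂_2: C_2 → C_1 sends each 2-simplex [p,q,r] to [q,r] − [p,r] + [p,q]. For instance
  ∂aeg = eg − ag + ae,
  ∂adf = df − af + ad.
This gives a 18×12 integer matrix of rank 12; reducing to Smith normal form yields diagonal entries (1,1,1,1,1,1,1,1,1,1,1,2).

Reading off H_k = ker ∂_k / im ∂_{k+1}:

  H_0: rank C_0 − rank ∂_1 = 7 − 6 = 1, and the invariant factors of ∂_1 are all 1, so H_0 ≅ Z.
  H_1: rank ker ∂_1 − rank ∂_2 = (18 − 6) − 12 = 0, and ∂_2 has invariant factor 2 > 1, so H_1 ≅ Z/2.
  H_2: rank ker ∂_2 − rank ∂_3 = (12 − 12) − 0 = 0, and there is no ∂_3, so H_2 ≅ 0.

As a check, the Euler characteristic is 7 − 18 + 12 = 1, which agrees with 1 − 0 + 0 = 1.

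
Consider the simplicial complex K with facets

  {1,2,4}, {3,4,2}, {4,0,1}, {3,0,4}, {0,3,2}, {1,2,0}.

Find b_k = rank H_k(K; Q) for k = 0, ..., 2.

b_0 = 1, b_1 = 0, b_2 = 1.

Order the vertices as 0 < 1 < 2 < 3 < 4. Listing each simplex with vertices in this order, K has dimension 2 with simplices:

  0-simplices (5): [0], [1], [2], [3], [4]
  1-simplices (9): [0,1], [0,2], [0,3], [0,4], [1,2], [1,4], [2,3], [2,4], [3,4]
  2-simplices (6): [0,1,2], [0,1,4], [0,2,3], [0,3,4], [1,2,4], [2,3,4]

giving chain groups C_0 ≅ Z^5, C_1 ≅ Z^9, C_2 ≅ Z^6.

Boundary ∂_1: C_1 → C_0 sends each edge [p,q] (with p < q) to q − p. For instance
  ∂[3,4] = [4] − [3].
The resulting 5×9 matrix has rank 4, and its Smith normal form has invariant factors (1,1,1,1).

The boundary map ∂_2: C_2 → C_1 maps a triangle to the signed sum of its edges. For instance
  ∂[0,1,4] = [1,4] − [0,4] + [0,1],
  ∂[0,1,2] = [1,2] − [0,2] + [0,1].
The resulting 9×6 matrix has rank 5, and its Smith normal form has invariant factors (1,1,1,1,1).

Now H_k = ker ∂_k / im ∂_{k+1}, so:

  H_0: rank C_0 − rank ∂_1 = 5 − 4 = 1, and the invariant factors of ∂_1 are all 1, so H_0 = Z.
  H_1: rank ker ∂_1 − rank ∂_2 = (9 − 4) − 5 = 0, and the invariant factors of ∂_2 are all 1, so H_1 = 0.
  H_2: rank ker ∂_2 − rank ∂_3 = (6 − 5) − 0 = 1, and there is no ∂_3, so H_2 = Z.

As a check, the Euler characteristic is 5 − 9 + 6 = 2, which agrees with 1 − 0 + 1 = 2.

Hence the Betti numbers are b_0 = 1, b_1 = 0, b_2 = 1.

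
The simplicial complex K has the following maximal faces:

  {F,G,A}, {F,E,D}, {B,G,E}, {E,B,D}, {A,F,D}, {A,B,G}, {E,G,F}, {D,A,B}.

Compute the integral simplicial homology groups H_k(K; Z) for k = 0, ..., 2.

H_0 = Z,  H_1 = 0,  H_2 = Z.

Fix the vertex order A < B < D < E < F < G and write every simplex with vertices in increasing order. Then dim K = 2 and the simplices of K are:

  0-simplices (6): A, B, D, E, F, G
  1-simplices (12): AB, AD, AF, AG, BD, BE, BG, DE, DF, EF, EG, FG
  2-simplices (8): ABD, ABG, ADF, AFG, BDE, BEG, DEF, EFG

giving chain groups C_0 ≅ Z^6, C_1 ≅ Z^12, C_2 ≅ Z^8.

∂_1: C_1 → C_0 is given by ∂[p,q] = [q] − [p]. For instance
  ∂FG = G − F.
The resulting 6×12 matrix has rank 5, and its Smith normal form has invariant factors (1,1,1,1,1).

Boundary ∂_2: C_2 → C_1 acts by ∂[p,q,r] = [q,r] − [p,r] + [p,q]. For instance
  ∂DEF = EF − DF + DE,
  ∂EFG = FG − EG + EF.
As a 12×8 matrix over Z this has rank 7, with invariant factors (1,1,1,1,1,1,1).

Computing H_k = (kernel of ∂_k) / (image of ∂_{k+1}):

  H_0: rank C_0 − rank ∂_1 = 6 − 5 = 1, and the invariant factors of ∂_1 are all 1, so H_0 = Z.
  H_1: rank ker ∂_1 − rank ∂_2 = (12 − 5) − 7 = 0, and the invariant factors of ∂_2 are all 1, so H_1 = 0.
  H_2: rank ker ∂_2 − rank ∂_3 = (8 − 7) − 0 = 1, and there is no ∂_3, so H_2 = Z.

(K is a triangulation of the 2-sphere S^2.)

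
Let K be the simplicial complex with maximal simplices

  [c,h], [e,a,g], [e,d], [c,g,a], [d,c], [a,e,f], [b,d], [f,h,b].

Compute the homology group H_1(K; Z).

K has 8 vertices, 14 edges, 4 triangles.
rank ∂_1 = 7, rank ∂_2 = 4 ⇒ b_1 = 14 − 7 − 4 = 3; all invariant factors of ∂_2 are 1 so no torsion. So H_1 ≅ Z^3.

H_1 ≅ Z^3.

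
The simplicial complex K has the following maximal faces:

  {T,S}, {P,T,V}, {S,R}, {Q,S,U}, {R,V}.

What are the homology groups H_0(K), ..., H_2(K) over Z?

H_0 = Z,  H_1 = Z,  H_2 = 0.

Fix the vertex order P < Q < R < S < T < U < V and write every simplex with vertices in increasing order. Then dim K = 2 and the simplices of K are:

  0-simplices (7): P, Q, R, S, T, U, V
  1-simplices (9): PT, PV, QS, QU, RS, RV, ST, SU, TV
  2-simplices (2): PTV, QSU

so the chain groups are C_0 ≅ Z^7, C_1 ≅ Z^9, C_2 ≅ Z^2.

∂_1: C_1 → C_0 sends each edge [p,q] (with p < q) to q − p. For instance
  ∂PT = T − P.
As a 7×9 matrix over Z this has rank 6, with invariant factors (1,1,1,1,1,1).

The boundary map ∂_2: C_2 → C_1 acts by ∂[p,q,r] = [q,r] − [p,r] + [p,q]. For instance
  ∂QSU = SU − QU + QS,
  ∂PTV = TV − PV + PT.
The resulting 9×2 matrix has rank 2, and its Smith normal form has invariant factors (1,1).

From H_k ≅ ker(∂_k) / im(∂_{k+1}) we obtain:

  H_0: rank C_0 − rank ∂_1 = 7 − 6 = 1, and the invariant factors of ∂_1 are all 1, so H_0 = Z.
  H_1: rank ker ∂_1 − rank ∂_2 = (9 − 6) − 2 = 1, and the invariant factors of ∂_2 are all 1, so H_1 = Z.
  H_2: rank ker ∂_2 − rank ∂_3 = (2 − 2) − 0 = 0, and there is no ∂_3, so H_2 = 0.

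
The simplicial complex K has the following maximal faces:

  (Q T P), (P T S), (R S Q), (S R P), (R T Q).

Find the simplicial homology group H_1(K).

We work with the vertex ordering P < Q < R < S < T. The simplices of K, each written with vertices in increasing order, are:

  0-simplices (5): P, Q, R, S, T
  1-simplices (10): PQ, PR, PS, PT, QR, QS, QT, RS, RT, ST
  2-simplices (5): PQT, PRS, PST, QRS, QRT

so the chain groups are C_0 ≅ Z^5, C_1 ≅ Z^10, C_2 ≅ Z^5.

Boundary ∂_1: C_1 → C_0 is given by ∂[p,q] = [q] − [p].
The 5×10 boundary matrix has rank 4 and Smith normal form diag(1,1,1,1).

Boundary ∂_2: C_2 → C_1 maps a triangle to the signed sum of its edges. For instance
  ∂PQT = QT − PT + PQ,
  ∂PST = ST − PT + PS.
The 10×5 boundary matrix has rank 5 and Smith normal form diag(1,1,1,1,1).

Computing H_k = (kernel of ∂_k) / (image of ∂_{k+1}):

  H_1: rank ker ∂_1 − rank ∂_2 = (10 − 4) − 5 = 1, and the invariant factors of ∂_2 are all 1, so H_1 = Z.

H_1 = Z.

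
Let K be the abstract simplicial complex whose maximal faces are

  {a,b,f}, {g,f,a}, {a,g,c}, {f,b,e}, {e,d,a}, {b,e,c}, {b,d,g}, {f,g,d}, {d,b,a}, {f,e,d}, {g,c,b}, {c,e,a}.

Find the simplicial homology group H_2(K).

Take the total order a < b < c < d < e < f < g on the vertex set. Then K (dimension 2) consists of the simplices:

  0-simplices (7): a, b, c, d, e, f, g
  1-simplices (18): ab, ac, ad, ae, af, ag, bc, bd, be, bf, bg, ce, cg, de, df, dg, ef, fg
  2-simplices (12): abd, abf, ace, acg, ade, afg, bce, bcg, bdg, bef, def, dfg

giving chain groups C_0 ≅ Z^7, C_1 ≅ Z^18, C_2 ≅ Z^12.

Boundary ∂_1: C_1 → C_0 maps an edge to its endpoints' difference, ∂[p,q] = q − p.
The 7×18 boundary matrix has rank 6 and Smith normal form diag(1,1,1,1,1,1).

∂_2: C_2 → C_1 acts by ∂[p,q,r] = [q,r] − [p,r] + [p,q]. For instance
  ∂ade = de − ae + ad,
  ∂abd = bd − ad + ab.
The 18×12 boundary matrix has rank 12 and Smith normal form diag(1,1,1,1,1,1,1,1,1,1,1,2).

Computing H_k = (kernel of ∂_k) / (image of ∂_{k+1}):

  H_2: rank ker ∂_2 − rank ∂_3 = (12 − 12) − 0 = 0, and there is no ∂_3, so H_2 ≅ 0.

(K is a triangulation of the real projective plane RP^2.)

H_2 ≅ 0.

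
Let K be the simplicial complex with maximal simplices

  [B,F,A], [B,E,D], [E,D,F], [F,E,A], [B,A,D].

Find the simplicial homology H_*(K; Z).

K has 5 vertices, 10 edges, 5 triangles.
rank ∂_0 = 0, rank ∂_1 = 4 ⇒ b_0 = 5 − 0 − 4 = 1; all invariant factors of ∂_1 are 1 so no torsion. So H_0 ≅ Z.
rank ∂_1 = 4, rank ∂_2 = 5 ⇒ b_1 = 10 − 4 − 5 = 1; all invariant factors of ∂_2 are 1 so no torsion. So H_1 ≅ Z.
rank ∂_2 = 5, rank ∂_3 = 0 ⇒ b_2 = 5 − 5 − 0 = 0. So H_2 ≅ 0.

H_0 ≅ Z,  H_1 ≅ Z,  H_2 = 0.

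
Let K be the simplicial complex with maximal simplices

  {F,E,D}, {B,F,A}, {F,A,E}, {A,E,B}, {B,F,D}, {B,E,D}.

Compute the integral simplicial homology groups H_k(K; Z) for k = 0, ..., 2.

H_0 ≅ Z,  H_1 = 0,  H_2 ≅ Z.

Take the total order A < B < D < E < F on the vertex set. Then K (dimension 2) consists of the simplices:

  0-simplices (5): A, B, D, E, F
  1-simplices (9): AB, AE, AF, BD, BE, BF, DE, DF, EF
  2-simplices (6): ABE, ABF, AEF, BDE, BDF, DEF

so the chain groups are C_0 ≅ Z^5, C_1 ≅ Z^9, C_2 ≅ Z^6.

∂_1: C_1 → C_0 maps an edge to its endpoints' difference, ∂[p,q] = q − p. For instance
  ∂AF = F − A.
The 5×9 boundary matrix has rank 4 and Smith normal form diag(1,1,1,1).

Boundary ∂_2: C_2 → C_1 acts by ∂[p,q,r] = [q,r] − [p,r] + [p,q]. For instance
  ∂ABF = BF − AF + AB,
  ∂ABE = BE − AE + AB.
This gives a 9×6 integer matrix of rank 5; reducing to Smith normal form yields diagonal entries (1,1,1,1,1).

Now H_k = ker ∂_k / im ∂_{k+1}, so:

  H_0: rank C_0 − rank ∂_1 = 5 − 4 = 1, and the invariant factors of ∂_1 are all 1, so H_0 = Z.
  H_1: rank ker ∂_1 − rank ∂_2 = (9 − 4) − 5 = 0, and the invariant factors of ∂_2 are all 1, so H_1 = 0.
  H_2: rank ker ∂_2 − rank ∂_3 = (6 − 5) − 0 = 1, and there is no ∂_3, so H_2 = Z.

As a check, the Euler characteristic is 5 − 9 + 6 = 2, which agrees with 1 − 0 + 1 = 2.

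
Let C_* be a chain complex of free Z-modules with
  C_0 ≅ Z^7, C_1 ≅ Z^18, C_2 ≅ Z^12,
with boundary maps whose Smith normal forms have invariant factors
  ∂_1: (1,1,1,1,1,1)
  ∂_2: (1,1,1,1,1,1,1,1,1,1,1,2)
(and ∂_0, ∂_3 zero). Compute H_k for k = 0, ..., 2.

H_0 ≅ Z,  H_1 ≅ Z/2,  H_2 = 0.

H_0: b_0 = 7 − 0 − 6 = 1; torsion from ∂_1 factors > 1: none. So H_0 ≅ Z.
H_1: b_1 = 18 − 6 − 12 = 0; torsion from ∂_2 factors > 1: [2]. So H_1 ≅ Z/2.
H_2: b_2 = 12 − 12 − 0 = 0; torsion from ∂_3 factors > 1: none. So H_2 ≅ 0.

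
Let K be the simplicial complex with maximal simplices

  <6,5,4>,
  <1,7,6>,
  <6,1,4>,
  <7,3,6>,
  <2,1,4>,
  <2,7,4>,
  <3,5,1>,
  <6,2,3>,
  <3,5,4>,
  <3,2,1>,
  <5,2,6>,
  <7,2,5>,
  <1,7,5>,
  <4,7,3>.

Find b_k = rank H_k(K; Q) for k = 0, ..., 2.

K has 7 vertices, 21 edges, 14 triangles.
rank ∂_0 = 0, rank ∂_1 = 6 ⇒ b_0 = 7 − 0 − 6 = 1; all invariant factors of ∂_1 are 1 so no torsion. So H_0 ≅ Z.
rank ∂_1 = 6, rank ∂_2 = 13 ⇒ b_1 = 21 − 6 − 13 = 2; all invariant factors of ∂_2 are 1 so no torsion. So H_1 ≅ Z^2.
rank ∂_2 = 13, rank ∂_3 = 0 ⇒ b_2 = 14 − 13 − 0 = 1. So H_2 ≅ Z.

b_0 = 1, b_1 = 2, b_2 = 1.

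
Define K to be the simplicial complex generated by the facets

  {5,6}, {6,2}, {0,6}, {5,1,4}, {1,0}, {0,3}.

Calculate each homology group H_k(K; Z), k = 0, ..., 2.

We work with the vertex ordering 0 < 1 < 2 < 3 < 4 < 5 < 6. The simplices of K, each written with vertices in increasing order, are:

  0-simplices (7): [0], [1], [2], [3], [4], [5], [6]
  1-simplices (8): [0,1], [0,3], [0,6], [1,4], [1,5], [2,6], [4,5], [5,6]
  2-simplices (1): [1,4,5]

so the chain groups are C_0 ≅ Z^7, C_1 ≅ Z^8, C_2 ≅ Z^1.

Boundary ∂_1: C_1 → C_0 sends each edge [p,q] (with p < q) to q − p. For instance
  ∂[2,6] = [6] − [2].
This gives a 7×8 integer matrix of rank 6; reducing to Smith normal form yields diagonal entries (1,1,1,1,1,1).

∂_2: C_2 → C_1 sends each 2-simplex [p,q,r] to [q,r] − [p,r] + [p,q]. For instance
  ∂[1,4,5] = [4,5] − [1,5] + [1,4].
The resulting 8×1 matrix has rank 1, and its Smith normal form has invariant factors (1).

From H_k ≅ ker(∂_k) / im(∂_{k+1}) we obtain:

  H_0: rank C_0 − rank ∂_1 = 7 − 6 = 1, and the invariant factors of ∂_1 are all 1, so H_0 ≅ Z.
  H_1: rank ker ∂_1 − rank ∂_2 = (8 − 6) − 1 = 1, and the invariant factors of ∂_2 are all 1, so H_1 ≅ Z.
  H_2: rank ker ∂_2 − rank ∂_3 = (1 − 1) − 0 = 0, and there is no ∂_3, so H_2 ≅ 0.

As a check, the Euler characteristic is 7 − 8 + 1 = 0, which agrees with 1 − 1 + 0 = 0.

H_0 = Z,  H_1 = Z,  H_2 = 0.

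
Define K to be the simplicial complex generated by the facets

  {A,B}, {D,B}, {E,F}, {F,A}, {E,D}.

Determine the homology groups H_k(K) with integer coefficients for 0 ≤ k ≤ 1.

Fix the vertex order A < B < D < E < F and write every simplex with vertices in increasing order. Then dim K = 1 and the simplices of K are:

  0-simplices (5): A, B, D, E, F
  1-simplices (5): AB, AF, BD, DE, EF

giving chain groups C_0 ≅ Z^5, C_1 ≅ Z^5.

Boundary ∂_1: C_1 → C_0 sends each edge [p,q] (with p < q) to q − p.
The resulting 5×5 matrix has rank 4, and its Smith normal form has invariant factors (1,1,1,1).

Reading off H_k = ker ∂_k / im ∂_{k+1}:

  H_0: rank C_0 − rank ∂_1 = 5 − 4 = 1, and the invariant factors of ∂_1 are all 1, so H_0 = Z.
  H_1: rank ker ∂_1 − rank ∂_2 = (5 − 4) − 0 = 1, and there is no ∂_2, so H_1 = Z.

(K is a triangulation of the circle S^1.)

H_0 = Z,  H_1 = Z.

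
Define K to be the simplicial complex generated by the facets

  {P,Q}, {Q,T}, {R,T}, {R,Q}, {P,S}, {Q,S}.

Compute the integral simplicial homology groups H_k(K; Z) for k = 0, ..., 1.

Fix the vertex order P < Q < R < S < T and write every simplex with vertices in increasing order. Then dim K = 1 and the simplices of K are:

  0-simplices (5): P, Q, R, S, T
  1-simplices (6): PQ, PS, QR, QS, QT, RT

giving chain groups C_0 ≅ Z^5, C_1 ≅ Z^6.

∂_1: C_1 → C_0 sends each edge [p,q] (with p < q) to q − p.
As a 5×6 matrix over Z this has rank 4, with invariant factors (1,1,1,1).

Computing H_k = (kernel of ∂_k) / (image of ∂_{k+1}):

  H_0: rank C_0 − rank ∂_1 = 5 − 4 = 1, and the invariant factors of ∂_1 are all 1, so H_0 ≅ Z.
  H_1: rank ker ∂_1 − rank ∂_2 = (6 − 4) − 0 = 2, and there is no ∂_2, so H_1 ≅ Z^2.

(K is a triangulation of a wedge of 2 circles.)

H_0 = Z,  H_1 = Z^2.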